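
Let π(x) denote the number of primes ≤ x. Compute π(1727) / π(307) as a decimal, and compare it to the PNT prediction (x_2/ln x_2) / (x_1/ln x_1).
π(1727)/π(307) = 269/63 ≈ 4.2698;  PNT prediction ≈ 4.3219.

π(307) = 63 and π(1727) = 269, so π(1727)/π(307) ≈ 4.2698. The PNT-predicted ratio is (1727/ln(1727)) / (307/ln(307)) ≈ 4.3219. The two agree to within a few percent, as expected.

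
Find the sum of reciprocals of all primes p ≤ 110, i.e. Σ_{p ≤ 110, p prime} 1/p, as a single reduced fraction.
Σ 1/p = 514977313070181206962860776592994315598662571/279734996817854936178276161872067809674997230

π(110) = 29, so the primes ≤ 110 are [2, 3, 5, 7, 11, 13, 17, 19, 23, 29, 31, 37, 41, 43, 47, 53, 59, 61, 67, 71, 73, 79, 83, 89, 97, 101, 103, 107, 109]. Summing 1/p over these primes: 514977313070181206962860776592994315598662571/279734996817854936178276161872067809674997230 ≈ 1.8409. Mertens estimate ln ln(110) + 0.2615 ≈ 1.8092.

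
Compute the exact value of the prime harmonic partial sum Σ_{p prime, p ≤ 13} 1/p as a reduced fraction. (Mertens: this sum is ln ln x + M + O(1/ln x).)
Σ 1/p = 40361/30030

π(13) = 6, so the primes ≤ 13 are [2, 3, 5, 7, 11, 13]. Summing 1/p over these primes: 40361/30030 ≈ 1.3440. Mertens estimate ln ln(13) + 0.2615 ≈ 1.2034.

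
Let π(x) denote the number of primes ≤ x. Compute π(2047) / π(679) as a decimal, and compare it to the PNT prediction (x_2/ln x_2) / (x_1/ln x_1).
π(2047)/π(679) = 309/123 ≈ 2.5122;  PNT prediction ≈ 2.5784.

π(679) = 123 and π(2047) = 309, so π(2047)/π(679) ≈ 2.5122. The PNT-predicted ratio is (2047/ln(2047)) / (679/ln(679)) ≈ 2.5784. The two agree to within a few percent, as expected.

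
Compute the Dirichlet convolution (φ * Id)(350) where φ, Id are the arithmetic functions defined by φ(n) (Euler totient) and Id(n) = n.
(φ * Id)(350) = 2535

Divisors of 350: [1, 2, 5, 7, 10, 14, 25, 35, 50, 70, 175, 350]. For each d | 350:
  d = 1: φ(1) · Id(350/1) = 1 · 350 = 350
  d = 2: φ(2) · Id(350/2) = 1 · 175 = 175
  d = 5: φ(5) · Id(350/5) = 4 · 70 = 280
  d = 7: φ(7) · Id(350/7) = 6 · 50 = 300
  d = 10: φ(10) · Id(350/10) = 4 · 35 = 140
  d = 14: φ(14) · Id(350/14) = 6 · 25 = 150
  d = 25: φ(25) · Id(350/25) = 20 · 14 = 280
  d = 35: φ(35) · Id(350/35) = 24 · 10 = 240
  d = 50: φ(50) · Id(350/50) = 20 · 7 = 140
  d = 70: φ(70) · Id(350/70) = 24 · 5 = 120
  d = 175: φ(175) · Id(350/175) = 120 · 2 = 240
  d = 350: φ(350) · Id(350/350) = 120 · 1 = 120
Summing: (φ * Id)(350) = 350 + 175 + 280 + 300 + 140 + 150 + 280 + 240 + 140 + 120 + 240 + 120 = 2535.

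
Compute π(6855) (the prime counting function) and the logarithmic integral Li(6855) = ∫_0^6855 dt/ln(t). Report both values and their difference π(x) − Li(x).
π(6855) = 881;  Li(6855) ≈ 897.93;  π(x) − Li(x) ≈ -16.93.

Direct count of primes ≤ 6855 gives π(6855) = 881. Numerical evaluation of the logarithmic integral gives Li(6855) ≈ 897.93. The difference π(x) − Li(x) ≈ -16.93 is typically negative for small/moderate x (Li(x) overestimates), though Littlewood's theorem shows this sign changes infinitely often.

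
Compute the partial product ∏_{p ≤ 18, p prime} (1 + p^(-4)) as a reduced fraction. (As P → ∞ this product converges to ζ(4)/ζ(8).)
∏ = 269172760629240720452/249717000818881220625

The primes p ≤ 18 are [2, 3, 5, 7, 11, 13, 17]. For each, (1 + 1/p^4) = (p^4 + 1)/p^4. Multiplying these fractions over p ∈ [2, 3, 5, 7, 11, 13, 17] gives 269172760629240720452/249717000818881220625. (In the limit P → ∞ this tends to ζ(4)/ζ(8).)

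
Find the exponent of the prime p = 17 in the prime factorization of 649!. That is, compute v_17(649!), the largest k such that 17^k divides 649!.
v_17(649!) = 40

Legendre's formula: v_p(n!) = Σ_{k ≥ 1} ⌊n / p^k⌋. For p = 17, n = 649, the terms are:
  ⌊649/17^1⌋ = ⌊649/17⌋ = 38
  ⌊649/17^2⌋ = ⌊649/289⌋ = 2
(the next term ⌊649/17^3⌋ = 0, terminating the sum). Summing: v_17(649!) = 38 + 2 = 40.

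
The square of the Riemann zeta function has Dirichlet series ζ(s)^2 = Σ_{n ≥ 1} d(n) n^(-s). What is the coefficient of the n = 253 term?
d(253) = 4

ζ(s)^2 = (Σ 1/m^s)(Σ 1/k^s). The coefficient of 1/n^s in the product is the number of ordered pairs (m, k) with mk = n, which equals d(n). For n = 253, divisors are [1, 11, 23, 253], so d(253) = 4.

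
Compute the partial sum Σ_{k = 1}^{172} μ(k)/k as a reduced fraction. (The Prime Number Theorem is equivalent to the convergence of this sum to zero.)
Σ μ(k)/k = 976794744883260874795165001864511964953389627727401386703595517/962947420735983927056946215901134429196419130606213075415963491270

Values of μ(k) for 1 ≤ k ≤ 172: μ(1) = 1, μ(2) = -1, μ(3) = -1, μ(5) = -1, μ(6) = 1, μ(7) = -1, μ(10) = 1, μ(11) = -1, μ(13) = -1, μ(14) = 1, μ(15) = 1, μ(17) = -1, μ(19) = -1, μ(21) = 1, μ(22) = 1, μ(23) = -1, μ(26) = 1, μ(29) = -1, μ(30) = -1, μ(31) = -1, μ(33) = 1, μ(34) = 1, μ(35) = 1, μ(37) = -1, μ(38) = 1, μ(39) = 1, μ(41) = -1, μ(42) = -1, μ(43) = -1, μ(46) = 1, μ(47) = -1, μ(51) = 1, μ(53) = -1, μ(55) = 1, μ(57) = 1, μ(58) = 1, μ(59) = -1, μ(61) = -1, μ(62) = 1, μ(65) = 1, μ(66) = -1, μ(67) = -1, μ(69) = 1, μ(70) = -1, μ(71) = -1, μ(73) = -1, μ(74) = 1, μ(77) = 1, μ(78) = -1, μ(79) = -1, μ(82) = 1, μ(83) = -1, μ(85) = 1, μ(86) = 1, μ(87) = 1, μ(89) = -1, μ(91) = 1, μ(93) = 1, μ(94) = 1, μ(95) = 1, μ(97) = -1, μ(101) = -1, μ(102) = -1, μ(103) = -1, μ(105) = -1, μ(106) = 1, μ(107) = -1, μ(109) = -1, μ(110) = -1, μ(111) = 1, μ(113) = -1, μ(114) = -1, μ(115) = 1, μ(118) = 1, μ(119) = 1, μ(122) = 1, μ(123) = 1, μ(127) = -1, μ(129) = 1, μ(130) = -1, μ(131) = -1, μ(133) = 1, μ(134) = 1, μ(137) = -1, μ(138) = -1, μ(139) = -1, μ(141) = 1, μ(142) = 1, μ(143) = 1, μ(145) = 1, μ(146) = 1, μ(149) = -1, μ(151) = -1, μ(154) = -1, μ(155) = 1, μ(157) = -1, μ(158) = 1, μ(159) = 1, μ(161) = 1, μ(163) = -1, μ(165) = -1, μ(166) = 1, μ(167) = -1, μ(170) = -1, with μ = 0 on non-squarefree integers. Summing μ(k)/k for k where μ(k) ≠ 0 gives 976794744883260874795165001864511964953389627727401386703595517/962947420735983927056946215901134429196419130606213075415963491270 ≈ 0.0010. (PNT ⟺ this sum → 0 as n → ∞.)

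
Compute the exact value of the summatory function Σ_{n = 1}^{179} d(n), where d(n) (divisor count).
Σ_{n ≤ 179} d(n) = 953

Compute d(n) for each 1 ≤ n ≤ 179: d(1) = 1, d(2) = 2, d(3) = 2, d(4) = 3, d(5) = 2, d(6) = 4, d(7) = 2, d(8) = 4, d(9) = 3, d(10) = 4, d(11) = 2, d(12) = 6, d(13) = 2, d(14) = 4, d(15) = 4, d(16) = 5, d(17) = 2, d(18) = 6, d(19) = 2, d(20) = 6, d(21) = 4, d(22) = 4, d(23) = 2, d(24) = 8, d(25) = 3, d(26) = 4, d(27) = 4, d(28) = 6, d(29) = 2, d(30) = 8, d(31) = 2, d(32) = 6, d(33) = 4, d(34) = 4, d(35) = 4, d(36) = 9, d(37) = 2, d(38) = 4, d(39) = 4, d(40) = 8, d(41) = 2, d(42) = 8, d(43) = 2, d(44) = 6, d(45) = 6, d(46) = 4, d(47) = 2, d(48) = 10, d(49) = 3, d(50) = 6, d(51) = 4, d(52) = 6, d(53) = 2, d(54) = 8, d(55) = 4, d(56) = 8, d(57) = 4, d(58) = 4, d(59) = 2, d(60) = 12, d(61) = 2, d(62) = 4, d(63) = 6, d(64) = 7, d(65) = 4, d(66) = 8, d(67) = 2, d(68) = 6, d(69) = 4, d(70) = 8, d(71) = 2, d(72) = 12, d(73) = 2, d(74) = 4, d(75) = 6, d(76) = 6, d(77) = 4, d(78) = 8, d(79) = 2, d(80) = 10, d(81) = 5, d(82) = 4, d(83) = 2, d(84) = 12, d(85) = 4, d(86) = 4, d(87) = 4, d(88) = 8, d(89) = 2, d(90) = 12, d(91) = 4, d(92) = 6, d(93) = 4, d(94) = 4, d(95) = 4, d(96) = 12, d(97) = 2, d(98) = 6, d(99) = 6, d(100) = 9, d(101) = 2, d(102) = 8, d(103) = 2, d(104) = 8, d(105) = 8, d(106) = 4, d(107) = 2, d(108) = 12, d(109) = 2, d(110) = 8, d(111) = 4, d(112) = 10, d(113) = 2, d(114) = 8, d(115) = 4, d(116) = 6, d(117) = 6, d(118) = 4, d(119) = 4, d(120) = 16, d(121) = 3, d(122) = 4, d(123) = 4, d(124) = 6, d(125) = 4, d(126) = 12, d(127) = 2, d(128) = 8, d(129) = 4, d(130) = 8, d(131) = 2, d(132) = 12, d(133) = 4, d(134) = 4, d(135) = 8, d(136) = 8, d(137) = 2, d(138) = 8, d(139) = 2, d(140) = 12, d(141) = 4, d(142) = 4, d(143) = 4, d(144) = 15, d(145) = 4, d(146) = 4, d(147) = 6, d(148) = 6, d(149) = 2, d(150) = 12, d(151) = 2, d(152) = 8, d(153) = 6, d(154) = 8, d(155) = 4, d(156) = 12, d(157) = 2, d(158) = 4, d(159) = 4, d(160) = 12, d(161) = 4, d(162) = 10, d(163) = 2, d(164) = 6, d(165) = 8, d(166) = 4, d(167) = 2, d(168) = 16, d(169) = 3, d(170) = 8, d(171) = 6, d(172) = 6, d(173) = 2, d(174) = 8, d(175) = 6, d(176) = 10, d(177) = 4, d(178) = 4, d(179) = 2. Summing all 179 values: 953. (Dirichlet's divisor formula: Σ_{n ≤ x} d(n) = x ln(x) + (2γ − 1) x + O(√x). For x = 179, the asymptotic estimate is ≈ 956.19.)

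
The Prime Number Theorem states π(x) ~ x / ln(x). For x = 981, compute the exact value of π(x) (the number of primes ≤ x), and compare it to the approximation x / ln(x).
π(981) = 165;  x/ln(x) ≈ 142.41;  relative error ≈ 13.69%.

Directly count primes up to 981: π(981) = 165. The PNT approximation gives 981/ln(981) ≈ 981/6.88857 ≈ 142.41. Relative error (π(x) − x/ln(x)) / π(x) ≈ 13.69%; the approximation is known to undercount slightly (Li(x) is a better estimate).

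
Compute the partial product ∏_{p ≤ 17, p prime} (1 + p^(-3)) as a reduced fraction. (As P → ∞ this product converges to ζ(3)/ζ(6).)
∏ = 163156871808/138140663375

The primes p ≤ 17 are [2, 3, 5, 7, 11, 13, 17]. For each, (1 + 1/p^3) = (p^3 + 1)/p^3. Multiplying these fractions over p ∈ [2, 3, 5, 7, 11, 13, 17] gives 163156871808/138140663375. (In the limit P → ∞ this tends to ζ(3)/ζ(6).)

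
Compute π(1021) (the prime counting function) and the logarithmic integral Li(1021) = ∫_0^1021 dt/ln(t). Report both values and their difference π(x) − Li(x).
π(1021) = 172;  Li(1021) ≈ 180.65;  π(x) − Li(x) ≈ -8.65.

Direct count of primes ≤ 1021 gives π(1021) = 172. Numerical evaluation of the logarithmic integral gives Li(1021) ≈ 180.65. The difference π(x) − Li(x) ≈ -8.65 is typically negative for small/moderate x (Li(x) overestimates), though Littlewood's theorem shows this sign changes infinitely often.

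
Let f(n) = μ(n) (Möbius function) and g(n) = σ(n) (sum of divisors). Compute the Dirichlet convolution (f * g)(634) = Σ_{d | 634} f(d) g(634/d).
(μ * σ)(634) = 634

Divisors of 634: [1, 2, 317, 634]. For each d | 634:
  d = 1: μ(1) · σ(634/1) = 1 · 954 = 954
  d = 2: μ(2) · σ(634/2) = -1 · 318 = -318
  d = 317: μ(317) · σ(634/317) = -1 · 3 = -3
  d = 634: μ(634) · σ(634/634) = 1 · 1 = 1
Summing: (μ * σ)(634) = 954 + -318 + -3 + 1 = 634.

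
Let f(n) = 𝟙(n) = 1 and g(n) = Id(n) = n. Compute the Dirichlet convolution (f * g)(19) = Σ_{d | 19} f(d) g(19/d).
(𝟙 * Id)(19) = 20

Divisors of 19: [1, 19]. For each d | 19:
  d = 1: 𝟙(1) · Id(19/1) = 1 · 19 = 19
  d = 19: 𝟙(19) · Id(19/19) = 1 · 1 = 1
Summing: (𝟙 * Id)(19) = 19 + 1 = 20.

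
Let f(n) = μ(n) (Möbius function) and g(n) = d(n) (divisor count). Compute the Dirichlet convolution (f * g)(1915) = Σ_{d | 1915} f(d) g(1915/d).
(μ * d)(1915) = 1

Divisors of 1915: [1, 5, 383, 1915]. For each d | 1915:
  d = 1: μ(1) · d(1915/1) = 1 · 4 = 4
  d = 5: μ(5) · d(1915/5) = -1 · 2 = -2
  d = 383: μ(383) · d(1915/383) = -1 · 2 = -2
  d = 1915: μ(1915) · d(1915/1915) = 1 · 1 = 1
Summing: (μ * d)(1915) = 4 + -2 + -2 + 1 = 1.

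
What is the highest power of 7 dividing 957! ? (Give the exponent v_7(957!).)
v_7(957!) = 157

Legendre's formula: v_p(n!) = Σ_{k ≥ 1} ⌊n / p^k⌋. For p = 7, n = 957, the terms are:
  ⌊957/7^1⌋ = ⌊957/7⌋ = 136
  ⌊957/7^2⌋ = ⌊957/49⌋ = 19
  ⌊957/7^3⌋ = ⌊957/343⌋ = 2
(the next term ⌊957/7^4⌋ = 0, terminating the sum). Summing: v_7(957!) = 136 + 19 + 2 = 157.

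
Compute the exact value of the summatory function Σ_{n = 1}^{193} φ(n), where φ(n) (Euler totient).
Σ_{n ≤ 193} φ(n) = 11422

Compute φ(n) for each 1 ≤ n ≤ 193: φ(1) = 1, φ(2) = 1, φ(3) = 2, φ(4) = 2, φ(5) = 4, φ(6) = 2, φ(7) = 6, φ(8) = 4, φ(9) = 6, φ(10) = 4, φ(11) = 10, φ(12) = 4, φ(13) = 12, φ(14) = 6, φ(15) = 8, φ(16) = 8, φ(17) = 16, φ(18) = 6, φ(19) = 18, φ(20) = 8, φ(21) = 12, φ(22) = 10, φ(23) = 22, φ(24) = 8, φ(25) = 20, φ(26) = 12, φ(27) = 18, φ(28) = 12, φ(29) = 28, φ(30) = 8, φ(31) = 30, φ(32) = 16, φ(33) = 20, φ(34) = 16, φ(35) = 24, φ(36) = 12, φ(37) = 36, φ(38) = 18, φ(39) = 24, φ(40) = 16, φ(41) = 40, φ(42) = 12, φ(43) = 42, φ(44) = 20, φ(45) = 24, φ(46) = 22, φ(47) = 46, φ(48) = 16, φ(49) = 42, φ(50) = 20, φ(51) = 32, φ(52) = 24, φ(53) = 52, φ(54) = 18, φ(55) = 40, φ(56) = 24, φ(57) = 36, φ(58) = 28, φ(59) = 58, φ(60) = 16, φ(61) = 60, φ(62) = 30, φ(63) = 36, φ(64) = 32, φ(65) = 48, φ(66) = 20, φ(67) = 66, φ(68) = 32, φ(69) = 44, φ(70) = 24, φ(71) = 70, φ(72) = 24, φ(73) = 72, φ(74) = 36, φ(75) = 40, φ(76) = 36, φ(77) = 60, φ(78) = 24, φ(79) = 78, φ(80) = 32, φ(81) = 54, φ(82) = 40, φ(83) = 82, φ(84) = 24, φ(85) = 64, φ(86) = 42, φ(87) = 56, φ(88) = 40, φ(89) = 88, φ(90) = 24, φ(91) = 72, φ(92) = 44, φ(93) = 60, φ(94) = 46, φ(95) = 72, φ(96) = 32, φ(97) = 96, φ(98) = 42, φ(99) = 60, φ(100) = 40, φ(101) = 100, φ(102) = 32, φ(103) = 102, φ(104) = 48, φ(105) = 48, φ(106) = 52, φ(107) = 106, φ(108) = 36, φ(109) = 108, φ(110) = 40, φ(111) = 72, φ(112) = 48, φ(113) = 112, φ(114) = 36, φ(115) = 88, φ(116) = 56, φ(117) = 72, φ(118) = 58, φ(119) = 96, φ(120) = 32, φ(121) = 110, φ(122) = 60, φ(123) = 80, φ(124) = 60, φ(125) = 100, φ(126) = 36, φ(127) = 126, φ(128) = 64, φ(129) = 84, φ(130) = 48, φ(131) = 130, φ(132) = 40, φ(133) = 108, φ(134) = 66, φ(135) = 72, φ(136) = 64, φ(137) = 136, φ(138) = 44, φ(139) = 138, φ(140) = 48, φ(141) = 92, φ(142) = 70, φ(143) = 120, φ(144) = 48, φ(145) = 112, φ(146) = 72, φ(147) = 84, φ(148) = 72, φ(149) = 148, φ(150) = 40, φ(151) = 150, φ(152) = 72, φ(153) = 96, φ(154) = 60, φ(155) = 120, φ(156) = 48, φ(157) = 156, φ(158) = 78, φ(159) = 104, φ(160) = 64, φ(161) = 132, φ(162) = 54, φ(163) = 162, φ(164) = 80, φ(165) = 80, φ(166) = 82, φ(167) = 166, φ(168) = 48, φ(169) = 156, φ(170) = 64, φ(171) = 108, φ(172) = 84, φ(173) = 172, φ(174) = 56, φ(175) = 120, φ(176) = 80, φ(177) = 116, φ(178) = 88, φ(179) = 178, φ(180) = 48, φ(181) = 180, φ(182) = 72, φ(183) = 120, φ(184) = 88, φ(185) = 144, φ(186) = 60, φ(187) = 160, φ(188) = 92, φ(189) = 108, φ(190) = 72, φ(191) = 190, φ(192) = 64, φ(193) = 192. Summing all 193 values: 11422. (Average order: Σ_{n ≤ x} φ(n) ~ (3/π²) x². For x = 193, (3/π²)·193² ≈ 11322.34.)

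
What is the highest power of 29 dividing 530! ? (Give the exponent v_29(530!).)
v_29(530!) = 18

Legendre's formula: v_p(n!) = Σ_{k ≥ 1} ⌊n / p^k⌋. For p = 29, n = 530, the terms are:
  ⌊530/29^1⌋ = ⌊530/29⌋ = 18
(the next term ⌊530/29^2⌋ = 0, terminating the sum). Summing: v_29(530!) = 18 = 18.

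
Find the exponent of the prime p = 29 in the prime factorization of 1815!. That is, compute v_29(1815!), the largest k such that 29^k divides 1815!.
v_29(1815!) = 64

Legendre's formula: v_p(n!) = Σ_{k ≥ 1} ⌊n / p^k⌋. For p = 29, n = 1815, the terms are:
  ⌊1815/29^1⌋ = ⌊1815/29⌋ = 62
  ⌊1815/29^2⌋ = ⌊1815/841⌋ = 2
(the next term ⌊1815/29^3⌋ = 0, terminating the sum). Summing: v_29(1815!) = 62 + 2 = 64.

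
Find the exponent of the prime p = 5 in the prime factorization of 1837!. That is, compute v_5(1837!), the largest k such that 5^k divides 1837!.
v_5(1837!) = 456

Legendre's formula: v_p(n!) = Σ_{k ≥ 1} ⌊n / p^k⌋. For p = 5, n = 1837, the terms are:
  ⌊1837/5^1⌋ = ⌊1837/5⌋ = 367
  ⌊1837/5^2⌋ = ⌊1837/25⌋ = 73
  ⌊1837/5^3⌋ = ⌊1837/125⌋ = 14
  ⌊1837/5^4⌋ = ⌊1837/625⌋ = 2
(the next term ⌊1837/5^5⌋ = 0, terminating the sum). Summing: v_5(1837!) = 367 + 73 + 14 + 2 = 456.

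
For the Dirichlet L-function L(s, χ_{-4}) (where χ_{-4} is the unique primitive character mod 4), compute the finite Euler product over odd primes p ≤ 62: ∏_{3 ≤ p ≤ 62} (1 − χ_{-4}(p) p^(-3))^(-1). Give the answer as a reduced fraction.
∏ = 126115667482028600084463789626710364805572778792731/130156894276470431285217911893722225289762827141120

The odd primes p ≤ 62 are [3, 5, 7, 11, 13, 17, 19, 23, 29, 31, 37, 41, 43, 47, 53, 59, 61]. For each, χ(p) = 1 if p ≡ 1 mod 4, χ(p) = −1 if p ≡ 3 mod 4. Taking (1 − χ(p)/p^3)^(-1) = p^3/(p^3 − χ(p)): (1 − (-1)/3^3)^(-1) · (1 − (1)/5^3)^(-1) · (1 − (-1)/7^3)^(-1) · (1 − (-1)/11^3)^(-1) · (1 − (1)/13^3)^(-1) · (1 − (1)/17^3)^(-1) · (1 − (-1)/19^3)^(-1) · (1 − (-1)/23^3)^(-1) · (1 − (1)/29^3)^(-1) · (1 − (-1)/31^3)^(-1) · (1 − (1)/37^3)^(-1) · (1 − (1)/41^3)^(-1) · (1 − (-1)/43^3)^(-1) · (1 − (-1)/47^3)^(-1) · (1 − (1)/53^3)^(-1) · (1 − (-1)/59^3)^(-1) · (1 − (1)/61^3)^(-1) = 126115667482028600084463789626710364805572778792731/130156894276470431285217911893722225289762827141120.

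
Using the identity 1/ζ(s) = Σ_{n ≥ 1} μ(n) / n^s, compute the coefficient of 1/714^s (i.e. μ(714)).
μ(714) = 1

Factor n = 714 = 2 · 3 · 7 · 17. μ(n) = 0 if any exponent ≥ 2 (not squarefree); otherwise μ(n) = (−1)^{ω(n)} where ω(n) is the number of distinct prime factors. Applying: μ(714) = 1.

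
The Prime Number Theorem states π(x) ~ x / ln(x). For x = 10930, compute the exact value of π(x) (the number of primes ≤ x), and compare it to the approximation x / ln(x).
π(10930) = 1327;  x/ln(x) ≈ 1175.36;  relative error ≈ 11.43%.

Directly count primes up to 10930: π(10930) = 1327. The PNT approximation gives 10930/ln(10930) ≈ 10930/9.29927 ≈ 1175.36. Relative error (π(x) − x/ln(x)) / π(x) ≈ 11.43%; the approximation is known to undercount slightly (Li(x) is a better estimate).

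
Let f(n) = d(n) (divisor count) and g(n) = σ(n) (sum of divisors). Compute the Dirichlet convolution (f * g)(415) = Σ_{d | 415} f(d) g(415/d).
(d * σ)(415) = 688

Divisors of 415: [1, 5, 83, 415]. For each d | 415:
  d = 1: d(1) · σ(415/1) = 1 · 504 = 504
  d = 5: d(5) · σ(415/5) = 2 · 84 = 168
  d = 83: d(83) · σ(415/83) = 2 · 6 = 12
  d = 415: d(415) · σ(415/415) = 4 · 1 = 4
Summing: (d * σ)(415) = 504 + 168 + 12 + 4 = 688.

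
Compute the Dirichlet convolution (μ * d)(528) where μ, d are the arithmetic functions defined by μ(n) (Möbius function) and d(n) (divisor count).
(μ * d)(528) = 1

Divisors of 528: [1, 2, 3, 4, 6, 8, 11, 12, 16, 22, 24, 33, 44, 48, 66, 88, 132, 176, 264, 528]. For each d | 528:
  d = 1: μ(1) · d(528/1) = 1 · 20 = 20
  d = 2: μ(2) · d(528/2) = -1 · 16 = -16
  d = 3: μ(3) · d(528/3) = -1 · 10 = -10
  d = 4: μ(4) · d(528/4) = 0 · 12 = 0
  d = 6: μ(6) · d(528/6) = 1 · 8 = 8
  d = 8: μ(8) · d(528/8) = 0 · 8 = 0
  d = 11: μ(11) · d(528/11) = -1 · 10 = -10
  d = 12: μ(12) · d(528/12) = 0 · 6 = 0
  d = 16: μ(16) · d(528/16) = 0 · 4 = 0
  d = 22: μ(22) · d(528/22) = 1 · 8 = 8
  d = 24: μ(24) · d(528/24) = 0 · 4 = 0
  d = 33: μ(33) · d(528/33) = 1 · 5 = 5
  d = 44: μ(44) · d(528/44) = 0 · 6 = 0
  d = 48: μ(48) · d(528/48) = 0 · 2 = 0
  d = 66: μ(66) · d(528/66) = -1 · 4 = -4
  d = 88: μ(88) · d(528/88) = 0 · 4 = 0
  d = 132: μ(132) · d(528/132) = 0 · 3 = 0
  d = 176: μ(176) · d(528/176) = 0 · 2 = 0
  d = 264: μ(264) · d(528/264) = 0 · 2 = 0
  d = 528: μ(528) · d(528/528) = 0 · 1 = 0
Summing: (μ * d)(528) = 20 + -16 + -10 + 0 + 8 + 0 + -10 + 0 + 0 + 8 + 0 + 5 + 0 + 0 + -4 + 0 + 0 + 0 + 0 + 0 = 1.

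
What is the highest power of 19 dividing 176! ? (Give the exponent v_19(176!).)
v_19(176!) = 9

Legendre's formula: v_p(n!) = Σ_{k ≥ 1} ⌊n / p^k⌋. For p = 19, n = 176, the terms are:
  ⌊176/19^1⌋ = ⌊176/19⌋ = 9
(the next term ⌊176/19^2⌋ = 0, terminating the sum). Summing: v_19(176!) = 9 = 9.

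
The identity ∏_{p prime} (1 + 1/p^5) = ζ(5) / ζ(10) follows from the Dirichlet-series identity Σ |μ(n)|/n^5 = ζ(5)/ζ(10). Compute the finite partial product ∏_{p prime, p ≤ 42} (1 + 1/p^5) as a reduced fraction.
∏ = 2294199100859320856712044015489323376462628228169728/2214697106235397372754351012341556576135326393821335

The primes p ≤ 42 are [2, 3, 5, 7, 11, 13, 17, 19, 23, 29, 31, 37, 41]. For each, (1 + 1/p^5) = (p^5 + 1)/p^5. Multiplying these fractions over p ∈ [2, 3, 5, 7, 11, 13, 17, 19, 23, 29, 31, 37, 41] gives 2294199100859320856712044015489323376462628228169728/2214697106235397372754351012341556576135326393821335. (In the limit P → ∞ this tends to ζ(5)/ζ(10).)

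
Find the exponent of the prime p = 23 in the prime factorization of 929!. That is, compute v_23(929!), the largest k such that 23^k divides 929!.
v_23(929!) = 41

Legendre's formula: v_p(n!) = Σ_{k ≥ 1} ⌊n / p^k⌋. For p = 23, n = 929, the terms are:
  ⌊929/23^1⌋ = ⌊929/23⌋ = 40
  ⌊929/23^2⌋ = ⌊929/529⌋ = 1
(the next term ⌊929/23^3⌋ = 0, terminating the sum). Summing: v_23(929!) = 40 + 1 = 41.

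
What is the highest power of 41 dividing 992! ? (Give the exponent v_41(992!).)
v_41(992!) = 24

Legendre's formula: v_p(n!) = Σ_{k ≥ 1} ⌊n / p^k⌋. For p = 41, n = 992, the terms are:
  ⌊992/41^1⌋ = ⌊992/41⌋ = 24
(the next term ⌊992/41^2⌋ = 0, terminating the sum). Summing: v_41(992!) = 24 = 24.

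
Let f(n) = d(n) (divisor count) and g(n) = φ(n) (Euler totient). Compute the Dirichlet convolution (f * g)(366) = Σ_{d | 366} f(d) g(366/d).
(d * φ)(366) = 744

Divisors of 366: [1, 2, 3, 6, 61, 122, 183, 366]. For each d | 366:
  d = 1: d(1) · φ(366/1) = 1 · 120 = 120
  d = 2: d(2) · φ(366/2) = 2 · 120 = 240
  d = 3: d(3) · φ(366/3) = 2 · 60 = 120
  d = 6: d(6) · φ(366/6) = 4 · 60 = 240
  d = 61: d(61) · φ(366/61) = 2 · 2 = 4
  d = 122: d(122) · φ(366/122) = 4 · 2 = 8
  d = 183: d(183) · φ(366/183) = 4 · 1 = 4
  d = 366: d(366) · φ(366/366) = 8 · 1 = 8
Summing: (d * φ)(366) = 120 + 240 + 120 + 240 + 4 + 8 + 4 + 8 = 744.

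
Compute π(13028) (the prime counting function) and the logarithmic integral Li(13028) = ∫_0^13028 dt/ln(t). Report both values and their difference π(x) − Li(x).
π(13028) = 1551;  Li(13028) ≈ 1570.06;  π(x) − Li(x) ≈ -19.06.

Direct count of primes ≤ 13028 gives π(13028) = 1551. Numerical evaluation of the logarithmic integral gives Li(13028) ≈ 1570.06. The difference π(x) − Li(x) ≈ -19.06 is typically negative for small/moderate x (Li(x) overestimates), though Littlewood's theorem shows this sign changes infinitely often.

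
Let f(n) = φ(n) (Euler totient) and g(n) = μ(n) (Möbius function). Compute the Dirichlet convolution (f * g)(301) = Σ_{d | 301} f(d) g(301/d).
(φ * μ)(301) = 205

Divisors of 301: [1, 7, 43, 301]. For each d | 301:
  d = 1: φ(1) · μ(301/1) = 1 · 1 = 1
  d = 7: φ(7) · μ(301/7) = 6 · -1 = -6
  d = 43: φ(43) · μ(301/43) = 42 · -1 = -42
  d = 301: φ(301) · μ(301/301) = 252 · 1 = 252
Summing: (φ * μ)(301) = 1 + -6 + -42 + 252 = 205.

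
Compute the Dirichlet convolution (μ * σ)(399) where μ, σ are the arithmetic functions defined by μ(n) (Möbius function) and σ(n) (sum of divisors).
(μ * σ)(399) = 399

Divisors of 399: [1, 3, 7, 19, 21, 57, 133, 399]. For each d | 399:
  d = 1: μ(1) · σ(399/1) = 1 · 640 = 640
  d = 3: μ(3) · σ(399/3) = -1 · 160 = -160
  d = 7: μ(7) · σ(399/7) = -1 · 80 = -80
  d = 19: μ(19) · σ(399/19) = -1 · 32 = -32
  d = 21: μ(21) · σ(399/21) = 1 · 20 = 20
  d = 57: μ(57) · σ(399/57) = 1 · 8 = 8
  d = 133: μ(133) · σ(399/133) = 1 · 4 = 4
  d = 399: μ(399) · σ(399/399) = -1 · 1 = -1
Summing: (μ * σ)(399) = 640 + -160 + -80 + -32 + 20 + 8 + 4 + -1 = 399.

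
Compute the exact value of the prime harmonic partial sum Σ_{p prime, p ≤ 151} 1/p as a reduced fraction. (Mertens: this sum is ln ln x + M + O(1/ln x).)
Σ 1/p = 426559540131011718238816115585684956391671166781102121476137/225319534991831177328890236228992001350685163362356544091910

π(151) = 36, so the primes ≤ 151 are [2, 3, 5, 7, 11, 13, 17, 19, 23, 29, 31, 37, 41, 43, 47, 53, 59, 61, 67, 71, 73, 79, 83, 89, 97, 101, 103, 107, 109, 113, 127, 131, 137, 139, 149, 151]. Summing 1/p over these primes: 426559540131011718238816115585684956391671166781102121476137/225319534991831177328890236228992001350685163362356544091910 ≈ 1.8931. Mertens estimate ln ln(151) + 0.2615 ≈ 1.8744.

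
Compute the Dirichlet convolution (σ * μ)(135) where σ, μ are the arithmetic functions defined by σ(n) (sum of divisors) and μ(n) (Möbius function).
(σ * μ)(135) = 135

Divisors of 135: [1, 3, 5, 9, 15, 27, 45, 135]. For each d | 135:
  d = 1: σ(1) · μ(135/1) = 1 · 0 = 0
  d = 3: σ(3) · μ(135/3) = 4 · 0 = 0
  d = 5: σ(5) · μ(135/5) = 6 · 0 = 0
  d = 9: σ(9) · μ(135/9) = 13 · 1 = 13
  d = 15: σ(15) · μ(135/15) = 24 · 0 = 0
  d = 27: σ(27) · μ(135/27) = 40 · -1 = -40
  d = 45: σ(45) · μ(135/45) = 78 · -1 = -78
  d = 135: σ(135) · μ(135/135) = 240 · 1 = 240
Summing: (σ * μ)(135) = 0 + 0 + 0 + 13 + 0 + -40 + -78 + 240 = 135.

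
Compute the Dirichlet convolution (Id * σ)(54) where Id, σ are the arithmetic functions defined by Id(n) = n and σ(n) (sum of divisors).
(Id * σ)(54) = 710

Divisors of 54: [1, 2, 3, 6, 9, 18, 27, 54]. For each d | 54:
  d = 1: Id(1) · σ(54/1) = 1 · 120 = 120
  d = 2: Id(2) · σ(54/2) = 2 · 40 = 80
  d = 3: Id(3) · σ(54/3) = 3 · 39 = 117
  d = 6: Id(6) · σ(54/6) = 6 · 13 = 78
  d = 9: Id(9) · σ(54/9) = 9 · 12 = 108
  d = 18: Id(18) · σ(54/18) = 18 · 4 = 72
  d = 27: Id(27) · σ(54/27) = 27 · 3 = 81
  d = 54: Id(54) · σ(54/54) = 54 · 1 = 54
Summing: (Id * σ)(54) = 120 + 80 + 117 + 78 + 108 + 72 + 81 + 54 = 710.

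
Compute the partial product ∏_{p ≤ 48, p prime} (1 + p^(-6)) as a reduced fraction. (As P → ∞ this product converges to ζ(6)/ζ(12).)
∏ = 862155056480201047883460386910418315829132841121015872043175453729006428800800000/847666095717512475523225986389496867701830685289319692004055511811488189213173229

The primes p ≤ 48 are [2, 3, 5, 7, 11, 13, 17, 19, 23, 29, 31, 37, 41, 43, 47]. For each, (1 + 1/p^6) = (p^6 + 1)/p^6. Multiplying these fractions over p ∈ [2, 3, 5, 7, 11, 13, 17, 19, 23, 29, 31, 37, 41, 43, 47] gives 862155056480201047883460386910418315829132841121015872043175453729006428800800000/847666095717512475523225986389496867701830685289319692004055511811488189213173229. (In the limit P → ∞ this tends to ζ(6)/ζ(12).)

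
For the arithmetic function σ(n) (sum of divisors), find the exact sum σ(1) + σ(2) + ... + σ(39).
Σ_{n ≤ 39} σ(n) = 1252

Compute σ(n) for each 1 ≤ n ≤ 39: σ(1) = 1, σ(2) = 3, σ(3) = 4, σ(4) = 7, σ(5) = 6, σ(6) = 12, σ(7) = 8, σ(8) = 15, σ(9) = 13, σ(10) = 18, σ(11) = 12, σ(12) = 28, σ(13) = 14, σ(14) = 24, σ(15) = 24, σ(16) = 31, σ(17) = 18, σ(18) = 39, σ(19) = 20, σ(20) = 42, σ(21) = 32, σ(22) = 36, σ(23) = 24, σ(24) = 60, σ(25) = 31, σ(26) = 42, σ(27) = 40, σ(28) = 56, σ(29) = 30, σ(30) = 72, σ(31) = 32, σ(32) = 63, σ(33) = 48, σ(34) = 54, σ(35) = 48, σ(36) = 91, σ(37) = 38, σ(38) = 60, σ(39) = 56. Summing all 39 values: 1252. (Average order: Σ_{n ≤ x} σ(n) ~ (π²/12) x². For x = 39, (π²/12)·39² ≈ 1250.97.)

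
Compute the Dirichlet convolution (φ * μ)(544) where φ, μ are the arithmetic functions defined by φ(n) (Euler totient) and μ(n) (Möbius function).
(φ * μ)(544) = 120

Divisors of 544: [1, 2, 4, 8, 16, 17, 32, 34, 68, 136, 272, 544]. For each d | 544:
  d = 1: φ(1) · μ(544/1) = 1 · 0 = 0
  d = 2: φ(2) · μ(544/2) = 1 · 0 = 0
  d = 4: φ(4) · μ(544/4) = 2 · 0 = 0
  d = 8: φ(8) · μ(544/8) = 4 · 0 = 0
  d = 16: φ(16) · μ(544/16) = 8 · 1 = 8
  d = 17: φ(17) · μ(544/17) = 16 · 0 = 0
  d = 32: φ(32) · μ(544/32) = 16 · -1 = -16
  d = 34: φ(34) · μ(544/34) = 16 · 0 = 0
  d = 68: φ(68) · μ(544/68) = 32 · 0 = 0
  d = 136: φ(136) · μ(544/136) = 64 · 0 = 0
  d = 272: φ(272) · μ(544/272) = 128 · -1 = -128
  d = 544: φ(544) · μ(544/544) = 256 · 1 = 256
Summing: (φ * μ)(544) = 0 + 0 + 0 + 0 + 8 + 0 + -16 + 0 + 0 + 0 + -128 + 256 = 120.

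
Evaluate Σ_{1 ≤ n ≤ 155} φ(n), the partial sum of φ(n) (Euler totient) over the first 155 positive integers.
Σ_{n ≤ 155} φ(n) = 7356

Compute φ(n) for each 1 ≤ n ≤ 155: φ(1) = 1, φ(2) = 1, φ(3) = 2, φ(4) = 2, φ(5) = 4, φ(6) = 2, φ(7) = 6, φ(8) = 4, φ(9) = 6, φ(10) = 4, φ(11) = 10, φ(12) = 4, φ(13) = 12, φ(14) = 6, φ(15) = 8, φ(16) = 8, φ(17) = 16, φ(18) = 6, φ(19) = 18, φ(20) = 8, φ(21) = 12, φ(22) = 10, φ(23) = 22, φ(24) = 8, φ(25) = 20, φ(26) = 12, φ(27) = 18, φ(28) = 12, φ(29) = 28, φ(30) = 8, φ(31) = 30, φ(32) = 16, φ(33) = 20, φ(34) = 16, φ(35) = 24, φ(36) = 12, φ(37) = 36, φ(38) = 18, φ(39) = 24, φ(40) = 16, φ(41) = 40, φ(42) = 12, φ(43) = 42, φ(44) = 20, φ(45) = 24, φ(46) = 22, φ(47) = 46, φ(48) = 16, φ(49) = 42, φ(50) = 20, φ(51) = 32, φ(52) = 24, φ(53) = 52, φ(54) = 18, φ(55) = 40, φ(56) = 24, φ(57) = 36, φ(58) = 28, φ(59) = 58, φ(60) = 16, φ(61) = 60, φ(62) = 30, φ(63) = 36, φ(64) = 32, φ(65) = 48, φ(66) = 20, φ(67) = 66, φ(68) = 32, φ(69) = 44, φ(70) = 24, φ(71) = 70, φ(72) = 24, φ(73) = 72, φ(74) = 36, φ(75) = 40, φ(76) = 36, φ(77) = 60, φ(78) = 24, φ(79) = 78, φ(80) = 32, φ(81) = 54, φ(82) = 40, φ(83) = 82, φ(84) = 24, φ(85) = 64, φ(86) = 42, φ(87) = 56, φ(88) = 40, φ(89) = 88, φ(90) = 24, φ(91) = 72, φ(92) = 44, φ(93) = 60, φ(94) = 46, φ(95) = 72, φ(96) = 32, φ(97) = 96, φ(98) = 42, φ(99) = 60, φ(100) = 40, φ(101) = 100, φ(102) = 32, φ(103) = 102, φ(104) = 48, φ(105) = 48, φ(106) = 52, φ(107) = 106, φ(108) = 36, φ(109) = 108, φ(110) = 40, φ(111) = 72, φ(112) = 48, φ(113) = 112, φ(114) = 36, φ(115) = 88, φ(116) = 56, φ(117) = 72, φ(118) = 58, φ(119) = 96, φ(120) = 32, φ(121) = 110, φ(122) = 60, φ(123) = 80, φ(124) = 60, φ(125) = 100, φ(126) = 36, φ(127) = 126, φ(128) = 64, φ(129) = 84, φ(130) = 48, φ(131) = 130, φ(132) = 40, φ(133) = 108, φ(134) = 66, φ(135) = 72, φ(136) = 64, φ(137) = 136, φ(138) = 44, φ(139) = 138, φ(140) = 48, φ(141) = 92, φ(142) = 70, φ(143) = 120, φ(144) = 48, φ(145) = 112, φ(146) = 72, φ(147) = 84, φ(148) = 72, φ(149) = 148, φ(150) = 40, φ(151) = 150, φ(152) = 72, φ(153) = 96, φ(154) = 60, φ(155) = 120. Summing all 155 values: 7356. (Average order: Σ_{n ≤ x} φ(n) ~ (3/π²) x². For x = 155, (3/π²)·155² ≈ 7302.72.)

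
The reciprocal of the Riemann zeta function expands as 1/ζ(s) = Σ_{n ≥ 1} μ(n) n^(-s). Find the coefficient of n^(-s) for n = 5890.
μ(5890) = 1

Factor n = 5890 = 2 · 5 · 19 · 31. μ(n) = 0 if any exponent ≥ 2 (not squarefree); otherwise μ(n) = (−1)^{ω(n)} where ω(n) is the number of distinct prime factors. Applying: μ(5890) = 1.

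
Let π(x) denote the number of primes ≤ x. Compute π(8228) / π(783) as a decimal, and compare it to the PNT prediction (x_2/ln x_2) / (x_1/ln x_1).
π(8228)/π(783) = 1031/137 ≈ 7.5255;  PNT prediction ≈ 7.7666.

π(783) = 137 and π(8228) = 1031, so π(8228)/π(783) ≈ 7.5255. The PNT-predicted ratio is (8228/ln(8228)) / (783/ln(783)) ≈ 7.7666. The two agree to within a few percent, as expected.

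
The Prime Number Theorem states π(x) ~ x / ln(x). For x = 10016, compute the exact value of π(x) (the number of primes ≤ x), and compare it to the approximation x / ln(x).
π(10016) = 1231;  x/ln(x) ≈ 1087.28;  relative error ≈ 11.67%.

Directly count primes up to 10016: π(10016) = 1231. The PNT approximation gives 10016/ln(10016) ≈ 10016/9.21194 ≈ 1087.28. Relative error (π(x) − x/ln(x)) / π(x) ≈ 11.67%; the approximation is known to undercount slightly (Li(x) is a better estimate).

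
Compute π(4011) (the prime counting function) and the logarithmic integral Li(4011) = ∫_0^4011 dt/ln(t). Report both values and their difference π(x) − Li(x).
π(4011) = 553;  Li(4011) ≈ 566.69;  π(x) − Li(x) ≈ -13.69.

Direct count of primes ≤ 4011 gives π(4011) = 553. Numerical evaluation of the logarithmic integral gives Li(4011) ≈ 566.69. The difference π(x) − Li(x) ≈ -13.69 is typically negative for small/moderate x (Li(x) overestimates), though Littlewood's theorem shows this sign changes infinitely often.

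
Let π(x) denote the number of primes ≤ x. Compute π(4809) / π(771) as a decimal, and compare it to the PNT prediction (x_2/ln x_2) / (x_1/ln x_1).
π(4809)/π(771) = 647/136 ≈ 4.7574;  PNT prediction ≈ 4.8906.

π(771) = 136 and π(4809) = 647, so π(4809)/π(771) ≈ 4.7574. The PNT-predicted ratio is (4809/ln(4809)) / (771/ln(771)) ≈ 4.8906. The two agree to within a few percent, as expected.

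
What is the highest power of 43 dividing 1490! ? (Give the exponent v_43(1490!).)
v_43(1490!) = 34

Legendre's formula: v_p(n!) = Σ_{k ≥ 1} ⌊n / p^k⌋. For p = 43, n = 1490, the terms are:
  ⌊1490/43^1⌋ = ⌊1490/43⌋ = 34
(the next term ⌊1490/43^2⌋ = 0, terminating the sum). Summing: v_43(1490!) = 34 = 34.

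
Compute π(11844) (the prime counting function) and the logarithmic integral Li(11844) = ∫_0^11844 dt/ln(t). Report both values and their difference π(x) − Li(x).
π(11844) = 1421;  Li(11844) ≈ 1444.48;  π(x) − Li(x) ≈ -23.48.

Direct count of primes ≤ 11844 gives π(11844) = 1421. Numerical evaluation of the logarithmic integral gives Li(11844) ≈ 1444.48. The difference π(x) − Li(x) ≈ -23.48 is typically negative for small/moderate x (Li(x) overestimates), though Littlewood's theorem shows this sign changes infinitely often.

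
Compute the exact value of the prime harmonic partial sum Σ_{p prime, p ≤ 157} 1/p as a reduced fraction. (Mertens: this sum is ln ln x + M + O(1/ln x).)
Σ 1/p = 67195167335560670940823020383181530154843058347995389615845419/35375166993717494840635767087951744212057570647889977422429870

π(157) = 37, so the primes ≤ 157 are [2, 3, 5, 7, 11, 13, 17, 19, 23, 29, 31, 37, 41, 43, 47, 53, 59, 61, 67, 71, 73, 79, 83, 89, 97, 101, 103, 107, 109, 113, 127, 131, 137, 139, 149, 151, 157]. Summing 1/p over these primes: 67195167335560670940823020383181530154843058347995389615845419/35375166993717494840635767087951744212057570647889977422429870 ≈ 1.8995. Mertens estimate ln ln(157) + 0.2615 ≈ 1.8821.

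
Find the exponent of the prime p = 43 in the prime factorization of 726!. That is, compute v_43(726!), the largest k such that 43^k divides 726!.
v_43(726!) = 16

Legendre's formula: v_p(n!) = Σ_{k ≥ 1} ⌊n / p^k⌋. For p = 43, n = 726, the terms are:
  ⌊726/43^1⌋ = ⌊726/43⌋ = 16
(the next term ⌊726/43^2⌋ = 0, terminating the sum). Summing: v_43(726!) = 16 = 16.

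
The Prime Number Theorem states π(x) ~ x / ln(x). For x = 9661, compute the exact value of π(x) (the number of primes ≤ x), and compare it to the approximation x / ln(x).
π(9661) = 1193;  x/ln(x) ≈ 1052.87;  relative error ≈ 11.75%.

Directly count primes up to 9661: π(9661) = 1193. The PNT approximation gives 9661/ln(9661) ≈ 9661/9.17585 ≈ 1052.87. Relative error (π(x) − x/ln(x)) / π(x) ≈ 11.75%; the approximation is known to undercount slightly (Li(x) is a better estimate).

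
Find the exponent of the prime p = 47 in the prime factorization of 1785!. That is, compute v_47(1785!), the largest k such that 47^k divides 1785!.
v_47(1785!) = 37

Legendre's formula: v_p(n!) = Σ_{k ≥ 1} ⌊n / p^k⌋. For p = 47, n = 1785, the terms are:
  ⌊1785/47^1⌋ = ⌊1785/47⌋ = 37
(the next term ⌊1785/47^2⌋ = 0, terminating the sum). Summing: v_47(1785!) = 37 = 37.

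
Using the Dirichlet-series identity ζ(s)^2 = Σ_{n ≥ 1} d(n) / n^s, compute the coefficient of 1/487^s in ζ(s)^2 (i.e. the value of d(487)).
d(487) = 2

ζ(s)^2 = (Σ 1/m^s)(Σ 1/k^s). The coefficient of 1/n^s in the product is the number of ordered pairs (m, k) with mk = n, which equals d(n). For n = 487, divisors are [1, 487], so d(487) = 2.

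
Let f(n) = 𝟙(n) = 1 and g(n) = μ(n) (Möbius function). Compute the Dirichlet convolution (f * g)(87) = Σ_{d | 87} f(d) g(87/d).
(𝟙 * μ)(87) = 0

Divisors of 87: [1, 3, 29, 87]. For each d | 87:
  d = 1: 𝟙(1) · μ(87/1) = 1 · 1 = 1
  d = 3: 𝟙(3) · μ(87/3) = 1 · -1 = -1
  d = 29: 𝟙(29) · μ(87/29) = 1 · -1 = -1
  d = 87: 𝟙(87) · μ(87/87) = 1 · 1 = 1
Summing: (𝟙 * μ)(87) = 1 + -1 + -1 + 1 = 0.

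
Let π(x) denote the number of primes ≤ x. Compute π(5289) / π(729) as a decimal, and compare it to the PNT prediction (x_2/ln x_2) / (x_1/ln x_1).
π(5289)/π(729) = 701/129 ≈ 5.4341;  PNT prediction ≈ 5.5781.

π(729) = 129 and π(5289) = 701, so π(5289)/π(729) ≈ 5.4341. The PNT-predicted ratio is (5289/ln(5289)) / (729/ln(729)) ≈ 5.5781. The two agree to within a few percent, as expected.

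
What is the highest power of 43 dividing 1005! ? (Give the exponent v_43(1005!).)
v_43(1005!) = 23

Legendre's formula: v_p(n!) = Σ_{k ≥ 1} ⌊n / p^k⌋. For p = 43, n = 1005, the terms are:
  ⌊1005/43^1⌋ = ⌊1005/43⌋ = 23
(the next term ⌊1005/43^2⌋ = 0, terminating the sum). Summing: v_43(1005!) = 23 = 23.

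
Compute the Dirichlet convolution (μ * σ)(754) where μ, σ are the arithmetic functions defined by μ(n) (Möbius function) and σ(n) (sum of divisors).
(μ * σ)(754) = 754

Divisors of 754: [1, 2, 13, 26, 29, 58, 377, 754]. For each d | 754:
  d = 1: μ(1) · σ(754/1) = 1 · 1260 = 1260
  d = 2: μ(2) · σ(754/2) = -1 · 420 = -420
  d = 13: μ(13) · σ(754/13) = -1 · 90 = -90
  d = 26: μ(26) · σ(754/26) = 1 · 30 = 30
  d = 29: μ(29) · σ(754/29) = -1 · 42 = -42
  d = 58: μ(58) · σ(754/58) = 1 · 14 = 14
  d = 377: μ(377) · σ(754/377) = 1 · 3 = 3
  d = 754: μ(754) · σ(754/754) = -1 · 1 = -1
Summing: (μ * σ)(754) = 1260 + -420 + -90 + 30 + -42 + 14 + 3 + -1 = 754.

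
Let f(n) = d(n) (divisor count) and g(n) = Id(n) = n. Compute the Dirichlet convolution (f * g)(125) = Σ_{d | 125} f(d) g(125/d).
(d * Id)(125) = 194

Divisors of 125: [1, 5, 25, 125]. For each d | 125:
  d = 1: d(1) · Id(125/1) = 1 · 125 = 125
  d = 5: d(5) · Id(125/5) = 2 · 25 = 50
  d = 25: d(25) · Id(125/25) = 3 · 5 = 15
  d = 125: d(125) · Id(125/125) = 4 · 1 = 4
Summing: (d * Id)(125) = 125 + 50 + 15 + 4 = 194.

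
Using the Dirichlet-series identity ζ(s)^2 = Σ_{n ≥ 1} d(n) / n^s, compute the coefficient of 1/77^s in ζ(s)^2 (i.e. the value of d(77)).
d(77) = 4

ζ(s)^2 = (Σ 1/m^s)(Σ 1/k^s). The coefficient of 1/n^s in the product is the number of ordered pairs (m, k) with mk = n, which equals d(n). For n = 77, divisors are [1, 7, 11, 77], so d(77) = 4.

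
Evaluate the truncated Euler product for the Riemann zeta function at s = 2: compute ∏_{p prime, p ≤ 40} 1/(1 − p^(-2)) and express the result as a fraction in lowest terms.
∏ = 5974606913975783369/3652034743605657600

The primes p ≤ 40 are [2, 3, 5, 7, 11, 13, 17, 19, 23, 29, 31, 37]. For each prime, (1 − 1/p^2)^(-1) = p^2 / (p^2 − 1). The product is (1 − 1/2^2)^(-1), (1 − 1/3^2)^(-1), (1 − 1/5^2)^(-1), (1 − 1/7^2)^(-1), (1 − 1/11^2)^(-1), (1 − 1/13^2)^(-1), (1 − 1/17^2)^(-1), (1 − 1/19^2)^(-1), (1 − 1/23^2)^(-1), (1 − 1/29^2)^(-1), (1 − 1/31^2)^(-1), (1 − 1/37^2)^(-1) = ∏ p^2 / (p^2 − 1) = 5974606913975783369/3652034743605657600.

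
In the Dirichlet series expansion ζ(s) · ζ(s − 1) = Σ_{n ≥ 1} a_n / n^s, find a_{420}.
σ(420) = 1344

In the product (Σ m^0/m^s)(Σ k / k^s) = Σ (Σ_{d | n} d) / n^s, the coefficient of 1/n^s is σ(n) = Σ_{d | n} d. For n = 420, divisors are [1, 2, 3, 4, 5, 6, 7, 10, 12, 14, 15, 20, 21, 28, 30, 35, 42, 60, 70, 84, 105, 140, 210, 420]; summing: σ(420) = 1344.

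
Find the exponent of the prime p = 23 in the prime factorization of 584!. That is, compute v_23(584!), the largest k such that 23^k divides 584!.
v_23(584!) = 26

Legendre's formula: v_p(n!) = Σ_{k ≥ 1} ⌊n / p^k⌋. For p = 23, n = 584, the terms are:
  ⌊584/23^1⌋ = ⌊584/23⌋ = 25
  ⌊584/23^2⌋ = ⌊584/529⌋ = 1
(the next term ⌊584/23^3⌋ = 0, terminating the sum). Summing: v_23(584!) = 25 + 1 = 26.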